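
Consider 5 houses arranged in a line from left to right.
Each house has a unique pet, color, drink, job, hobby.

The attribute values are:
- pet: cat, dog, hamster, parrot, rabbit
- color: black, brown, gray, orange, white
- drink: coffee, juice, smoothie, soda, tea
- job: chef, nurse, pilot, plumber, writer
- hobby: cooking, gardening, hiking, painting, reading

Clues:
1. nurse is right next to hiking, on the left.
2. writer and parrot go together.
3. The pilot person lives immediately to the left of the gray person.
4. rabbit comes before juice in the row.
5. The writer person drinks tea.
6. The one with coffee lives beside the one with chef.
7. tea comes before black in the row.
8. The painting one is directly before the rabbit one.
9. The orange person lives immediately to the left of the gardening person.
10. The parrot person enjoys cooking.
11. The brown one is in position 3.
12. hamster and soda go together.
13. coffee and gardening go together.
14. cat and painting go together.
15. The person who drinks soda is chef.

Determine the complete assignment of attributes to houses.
Solution:

House | Pet | Color | Drink | Job | Hobby
-----------------------------------------
  1   | cat | orange | smoothie | pilot | painting
  2   | rabbit | gray | coffee | nurse | gardening
  3   | hamster | brown | soda | chef | hiking
  4   | parrot | white | tea | writer | cooking
  5   | dog | black | juice | plumber | reading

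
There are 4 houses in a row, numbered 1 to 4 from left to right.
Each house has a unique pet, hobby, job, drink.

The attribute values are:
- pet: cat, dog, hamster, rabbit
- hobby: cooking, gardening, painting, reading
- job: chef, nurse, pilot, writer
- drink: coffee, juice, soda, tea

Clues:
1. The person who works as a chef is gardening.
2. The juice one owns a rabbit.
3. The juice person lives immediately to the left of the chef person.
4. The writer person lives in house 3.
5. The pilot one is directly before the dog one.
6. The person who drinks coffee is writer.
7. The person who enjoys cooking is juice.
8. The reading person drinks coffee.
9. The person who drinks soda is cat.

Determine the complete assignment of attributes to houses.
Solution:

House | Pet | Hobby | Job | Drink
---------------------------------
  1   | rabbit | cooking | pilot | juice
  2   | dog | gardening | chef | tea
  3   | hamster | reading | writer | coffee
  4   | cat | painting | nurse | soda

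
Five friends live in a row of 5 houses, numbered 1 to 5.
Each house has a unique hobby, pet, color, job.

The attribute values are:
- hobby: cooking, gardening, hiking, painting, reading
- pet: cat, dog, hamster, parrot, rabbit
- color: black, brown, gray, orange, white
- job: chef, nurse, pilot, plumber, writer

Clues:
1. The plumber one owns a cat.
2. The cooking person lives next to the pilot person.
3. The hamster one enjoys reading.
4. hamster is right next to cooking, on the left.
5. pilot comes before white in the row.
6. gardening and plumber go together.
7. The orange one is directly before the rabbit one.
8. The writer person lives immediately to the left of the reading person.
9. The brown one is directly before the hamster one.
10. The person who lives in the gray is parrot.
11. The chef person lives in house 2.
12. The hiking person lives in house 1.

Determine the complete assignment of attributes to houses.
Solution:

House | Hobby | Pet | Color | Job
---------------------------------
  1   | hiking | dog | brown | writer
  2   | reading | hamster | orange | chef
  3   | cooking | rabbit | black | nurse
  4   | painting | parrot | gray | pilot
  5   | gardening | cat | white | plumber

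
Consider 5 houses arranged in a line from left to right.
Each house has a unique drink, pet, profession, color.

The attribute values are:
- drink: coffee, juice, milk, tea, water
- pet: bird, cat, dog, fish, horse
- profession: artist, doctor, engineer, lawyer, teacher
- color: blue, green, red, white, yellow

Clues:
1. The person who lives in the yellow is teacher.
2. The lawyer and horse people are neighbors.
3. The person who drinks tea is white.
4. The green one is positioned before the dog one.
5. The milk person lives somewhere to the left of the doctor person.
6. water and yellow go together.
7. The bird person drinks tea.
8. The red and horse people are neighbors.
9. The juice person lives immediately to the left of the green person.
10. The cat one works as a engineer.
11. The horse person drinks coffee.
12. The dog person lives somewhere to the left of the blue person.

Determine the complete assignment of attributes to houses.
Solution:

House | Drink | Pet | Profession | Color
----------------------------------------
  1   | juice | fish | lawyer | red
  2   | coffee | horse | artist | green
  3   | water | dog | teacher | yellow
  4   | milk | cat | engineer | blue
  5   | tea | bird | doctor | white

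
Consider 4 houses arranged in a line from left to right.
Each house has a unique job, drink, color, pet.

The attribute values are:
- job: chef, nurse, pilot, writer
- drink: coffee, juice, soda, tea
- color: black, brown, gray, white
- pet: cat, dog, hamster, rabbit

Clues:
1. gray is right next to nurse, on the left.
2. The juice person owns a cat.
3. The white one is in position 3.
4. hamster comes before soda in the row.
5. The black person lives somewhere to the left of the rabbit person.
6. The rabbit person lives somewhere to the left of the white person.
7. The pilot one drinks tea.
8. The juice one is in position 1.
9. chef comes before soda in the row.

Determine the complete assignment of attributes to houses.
Solution:

House | Job | Drink | Color | Pet
---------------------------------
  1   | chef | juice | black | cat
  2   | pilot | tea | gray | rabbit
  3   | nurse | coffee | white | hamster
  4   | writer | soda | brown | dog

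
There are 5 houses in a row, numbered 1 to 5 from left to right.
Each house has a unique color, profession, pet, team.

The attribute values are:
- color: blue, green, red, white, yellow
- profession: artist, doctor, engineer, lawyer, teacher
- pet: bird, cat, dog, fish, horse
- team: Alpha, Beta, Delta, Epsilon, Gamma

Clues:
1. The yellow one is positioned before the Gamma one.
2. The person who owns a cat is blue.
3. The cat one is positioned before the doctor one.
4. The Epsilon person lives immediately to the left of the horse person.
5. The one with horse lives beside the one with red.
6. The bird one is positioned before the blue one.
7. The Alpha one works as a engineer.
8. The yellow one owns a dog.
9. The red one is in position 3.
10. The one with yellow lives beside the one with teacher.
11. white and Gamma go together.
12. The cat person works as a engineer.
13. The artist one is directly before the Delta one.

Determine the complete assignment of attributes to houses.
Solution:

House | Color | Profession | Pet | Team
---------------------------------------
  1   | yellow | artist | dog | Epsilon
  2   | green | teacher | horse | Delta
  3   | red | lawyer | bird | Beta
  4   | blue | engineer | cat | Alpha
  5   | white | doctor | fish | Gamma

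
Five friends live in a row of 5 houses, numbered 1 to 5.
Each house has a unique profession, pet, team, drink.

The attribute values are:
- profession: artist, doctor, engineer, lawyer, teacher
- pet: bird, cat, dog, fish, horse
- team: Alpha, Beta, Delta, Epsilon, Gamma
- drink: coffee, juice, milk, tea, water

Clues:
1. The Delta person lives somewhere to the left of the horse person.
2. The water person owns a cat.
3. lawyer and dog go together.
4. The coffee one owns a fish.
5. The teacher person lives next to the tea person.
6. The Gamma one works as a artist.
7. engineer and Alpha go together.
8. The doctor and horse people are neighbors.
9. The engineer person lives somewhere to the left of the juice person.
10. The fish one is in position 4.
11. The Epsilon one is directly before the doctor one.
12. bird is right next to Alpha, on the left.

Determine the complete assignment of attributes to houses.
Solution:

House | Profession | Pet | Team | Drink
---------------------------------------
  1   | teacher | cat | Epsilon | water
  2   | doctor | bird | Delta | tea
  3   | engineer | horse | Alpha | milk
  4   | artist | fish | Gamma | coffee
  5   | lawyer | dog | Beta | juice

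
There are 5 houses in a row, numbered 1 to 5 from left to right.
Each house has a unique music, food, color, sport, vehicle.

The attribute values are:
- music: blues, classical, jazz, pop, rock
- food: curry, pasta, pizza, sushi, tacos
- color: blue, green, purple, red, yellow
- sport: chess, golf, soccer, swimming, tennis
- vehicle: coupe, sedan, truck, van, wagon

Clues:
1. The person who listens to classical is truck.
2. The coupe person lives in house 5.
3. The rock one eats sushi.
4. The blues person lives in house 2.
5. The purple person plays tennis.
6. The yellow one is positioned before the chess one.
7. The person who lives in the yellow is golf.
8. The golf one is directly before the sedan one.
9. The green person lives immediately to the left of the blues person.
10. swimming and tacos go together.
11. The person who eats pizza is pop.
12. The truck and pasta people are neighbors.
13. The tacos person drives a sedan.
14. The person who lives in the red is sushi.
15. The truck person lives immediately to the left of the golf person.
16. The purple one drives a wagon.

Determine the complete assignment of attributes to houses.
Solution:

House | Music | Food | Color | Sport | Vehicle
----------------------------------------------
  1   | classical | curry | green | soccer | truck
  2   | blues | pasta | yellow | golf | van
  3   | jazz | tacos | blue | swimming | sedan
  4   | pop | pizza | purple | tennis | wagon
  5   | rock | sushi | red | chess | coupe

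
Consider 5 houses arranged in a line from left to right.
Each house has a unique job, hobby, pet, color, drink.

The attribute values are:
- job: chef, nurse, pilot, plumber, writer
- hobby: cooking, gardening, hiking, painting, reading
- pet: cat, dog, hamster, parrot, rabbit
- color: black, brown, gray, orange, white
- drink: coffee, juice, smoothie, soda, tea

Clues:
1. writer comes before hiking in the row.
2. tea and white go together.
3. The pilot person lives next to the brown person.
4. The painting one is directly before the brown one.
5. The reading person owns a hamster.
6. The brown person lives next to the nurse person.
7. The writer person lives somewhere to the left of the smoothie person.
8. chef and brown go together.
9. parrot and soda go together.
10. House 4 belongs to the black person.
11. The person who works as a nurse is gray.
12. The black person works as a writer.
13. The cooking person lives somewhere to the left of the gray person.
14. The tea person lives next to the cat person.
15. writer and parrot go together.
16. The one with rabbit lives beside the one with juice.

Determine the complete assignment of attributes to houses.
Solution:

House | Job | Hobby | Pet | Color | Drink
-----------------------------------------
  1   | pilot | painting | rabbit | white | tea
  2   | chef | cooking | cat | brown | juice
  3   | nurse | reading | hamster | gray | coffee
  4   | writer | gardening | parrot | black | soda
  5   | plumber | hiking | dog | orange | smoothie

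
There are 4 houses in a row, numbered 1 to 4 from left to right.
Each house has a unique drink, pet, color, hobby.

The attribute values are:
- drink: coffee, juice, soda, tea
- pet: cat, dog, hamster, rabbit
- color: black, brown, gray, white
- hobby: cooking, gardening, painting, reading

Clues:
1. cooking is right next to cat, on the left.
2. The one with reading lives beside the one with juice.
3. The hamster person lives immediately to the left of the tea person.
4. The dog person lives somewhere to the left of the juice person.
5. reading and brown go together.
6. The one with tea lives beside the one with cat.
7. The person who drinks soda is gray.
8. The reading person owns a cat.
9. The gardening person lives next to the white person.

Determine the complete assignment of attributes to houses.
Solution:

House | Drink | Pet | Color | Hobby
-----------------------------------
  1   | soda | hamster | gray | gardening
  2   | tea | dog | white | cooking
  3   | coffee | cat | brown | reading
  4   | juice | rabbit | black | painting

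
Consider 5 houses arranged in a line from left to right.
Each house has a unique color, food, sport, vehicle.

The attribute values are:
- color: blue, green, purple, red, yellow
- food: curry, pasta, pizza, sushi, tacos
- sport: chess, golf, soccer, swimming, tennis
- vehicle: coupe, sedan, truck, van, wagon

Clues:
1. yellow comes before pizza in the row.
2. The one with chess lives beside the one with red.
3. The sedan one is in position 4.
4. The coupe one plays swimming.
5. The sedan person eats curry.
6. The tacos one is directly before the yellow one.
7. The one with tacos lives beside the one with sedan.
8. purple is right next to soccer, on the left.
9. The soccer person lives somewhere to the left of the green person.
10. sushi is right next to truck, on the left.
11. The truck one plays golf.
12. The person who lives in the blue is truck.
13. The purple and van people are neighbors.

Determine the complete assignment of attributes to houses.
Solution:

House | Color | Food | Sport | Vehicle
--------------------------------------
  1   | purple | pasta | chess | wagon
  2   | red | sushi | soccer | van
  3   | blue | tacos | golf | truck
  4   | yellow | curry | tennis | sedan
  5   | green | pizza | swimming | coupe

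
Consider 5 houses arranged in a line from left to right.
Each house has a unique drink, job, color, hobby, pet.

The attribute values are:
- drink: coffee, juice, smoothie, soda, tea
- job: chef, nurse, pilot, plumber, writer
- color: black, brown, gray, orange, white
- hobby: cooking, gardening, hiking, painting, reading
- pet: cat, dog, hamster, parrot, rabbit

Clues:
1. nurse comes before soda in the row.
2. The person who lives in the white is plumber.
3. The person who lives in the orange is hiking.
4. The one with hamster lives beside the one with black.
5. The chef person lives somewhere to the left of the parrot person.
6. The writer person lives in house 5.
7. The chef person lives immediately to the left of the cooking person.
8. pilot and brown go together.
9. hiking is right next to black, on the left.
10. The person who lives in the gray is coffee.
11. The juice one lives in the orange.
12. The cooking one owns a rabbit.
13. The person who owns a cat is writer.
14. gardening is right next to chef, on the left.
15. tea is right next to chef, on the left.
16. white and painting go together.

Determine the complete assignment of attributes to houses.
Solution:

House | Drink | Job | Color | Hobby | Pet
-----------------------------------------
  1   | tea | pilot | brown | gardening | dog
  2   | juice | chef | orange | hiking | hamster
  3   | smoothie | nurse | black | cooking | rabbit
  4   | soda | plumber | white | painting | parrot
  5   | coffee | writer | gray | reading | cat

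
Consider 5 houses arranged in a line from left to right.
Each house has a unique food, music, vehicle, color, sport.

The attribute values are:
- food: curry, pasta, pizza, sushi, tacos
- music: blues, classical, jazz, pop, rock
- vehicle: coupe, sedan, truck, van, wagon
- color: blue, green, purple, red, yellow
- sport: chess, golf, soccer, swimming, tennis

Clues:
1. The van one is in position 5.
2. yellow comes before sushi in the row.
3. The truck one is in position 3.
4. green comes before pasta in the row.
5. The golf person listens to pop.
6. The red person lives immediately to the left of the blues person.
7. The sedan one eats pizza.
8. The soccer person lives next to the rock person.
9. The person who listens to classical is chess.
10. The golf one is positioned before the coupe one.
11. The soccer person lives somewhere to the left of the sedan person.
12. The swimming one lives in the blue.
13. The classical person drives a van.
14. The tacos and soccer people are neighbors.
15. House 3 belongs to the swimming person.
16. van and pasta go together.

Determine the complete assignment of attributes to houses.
Solution:

House | Food | Music | Vehicle | Color | Sport
----------------------------------------------
  1   | tacos | pop | wagon | red | golf
  2   | curry | blues | coupe | yellow | soccer
  3   | sushi | rock | truck | blue | swimming
  4   | pizza | jazz | sedan | green | tennis
  5   | pasta | classical | van | purple | chess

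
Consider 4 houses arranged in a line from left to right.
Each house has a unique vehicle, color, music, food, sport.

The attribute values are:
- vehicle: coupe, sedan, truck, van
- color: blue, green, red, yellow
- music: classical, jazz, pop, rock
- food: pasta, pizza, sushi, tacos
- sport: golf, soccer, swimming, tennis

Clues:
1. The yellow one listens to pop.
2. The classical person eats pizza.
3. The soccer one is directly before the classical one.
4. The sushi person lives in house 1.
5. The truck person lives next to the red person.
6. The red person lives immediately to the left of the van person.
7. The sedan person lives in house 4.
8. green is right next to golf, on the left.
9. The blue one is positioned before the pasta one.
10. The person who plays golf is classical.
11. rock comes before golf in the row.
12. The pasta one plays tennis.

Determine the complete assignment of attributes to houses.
Solution:

House | Vehicle | Color | Music | Food | Sport
----------------------------------------------
  1   | truck | green | rock | sushi | soccer
  2   | coupe | red | classical | pizza | golf
  3   | van | blue | jazz | tacos | swimming
  4   | sedan | yellow | pop | pasta | tennis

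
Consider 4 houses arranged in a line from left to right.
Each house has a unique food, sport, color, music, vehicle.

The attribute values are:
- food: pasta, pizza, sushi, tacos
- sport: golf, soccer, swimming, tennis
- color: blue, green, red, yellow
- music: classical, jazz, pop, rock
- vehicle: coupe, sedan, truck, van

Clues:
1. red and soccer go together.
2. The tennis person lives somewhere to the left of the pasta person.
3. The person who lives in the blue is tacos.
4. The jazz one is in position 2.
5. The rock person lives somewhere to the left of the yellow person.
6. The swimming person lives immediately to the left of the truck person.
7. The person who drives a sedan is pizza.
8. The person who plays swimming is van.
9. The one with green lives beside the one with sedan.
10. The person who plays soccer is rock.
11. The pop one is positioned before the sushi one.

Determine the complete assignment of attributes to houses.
Solution:

House | Food | Sport | Color | Music | Vehicle
----------------------------------------------
  1   | tacos | swimming | blue | pop | van
  2   | sushi | tennis | green | jazz | truck
  3   | pizza | soccer | red | rock | sedan
  4   | pasta | golf | yellow | classical | coupe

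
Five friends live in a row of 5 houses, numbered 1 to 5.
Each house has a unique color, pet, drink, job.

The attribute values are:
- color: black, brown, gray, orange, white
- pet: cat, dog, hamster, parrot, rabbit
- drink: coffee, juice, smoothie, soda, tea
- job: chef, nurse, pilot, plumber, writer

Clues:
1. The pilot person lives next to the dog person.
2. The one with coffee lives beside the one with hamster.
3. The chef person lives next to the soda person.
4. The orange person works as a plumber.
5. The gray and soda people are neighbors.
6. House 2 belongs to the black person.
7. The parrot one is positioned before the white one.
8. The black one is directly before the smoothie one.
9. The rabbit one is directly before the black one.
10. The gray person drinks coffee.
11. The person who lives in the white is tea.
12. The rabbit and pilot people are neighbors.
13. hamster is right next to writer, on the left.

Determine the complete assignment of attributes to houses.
Solution:

House | Color | Pet | Drink | Job
---------------------------------
  1   | gray | rabbit | coffee | chef
  2   | black | hamster | soda | pilot
  3   | brown | dog | smoothie | writer
  4   | orange | parrot | juice | plumber
  5   | white | cat | tea | nurse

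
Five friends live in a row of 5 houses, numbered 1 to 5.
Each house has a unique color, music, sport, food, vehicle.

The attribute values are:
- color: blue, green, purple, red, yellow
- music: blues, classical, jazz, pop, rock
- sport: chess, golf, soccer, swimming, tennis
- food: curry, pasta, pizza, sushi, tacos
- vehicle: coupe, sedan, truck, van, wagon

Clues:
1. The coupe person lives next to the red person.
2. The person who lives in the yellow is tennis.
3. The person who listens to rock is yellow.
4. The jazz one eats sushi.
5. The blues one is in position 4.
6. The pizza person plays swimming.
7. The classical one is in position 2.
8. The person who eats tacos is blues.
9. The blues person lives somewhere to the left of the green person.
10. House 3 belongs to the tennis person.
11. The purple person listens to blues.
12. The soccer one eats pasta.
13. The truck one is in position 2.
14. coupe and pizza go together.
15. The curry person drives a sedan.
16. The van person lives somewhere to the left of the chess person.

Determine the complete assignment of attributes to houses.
Solution:

House | Color | Music | Sport | Food | Vehicle
----------------------------------------------
  1   | blue | pop | swimming | pizza | coupe
  2   | red | classical | soccer | pasta | truck
  3   | yellow | rock | tennis | curry | sedan
  4   | purple | blues | golf | tacos | van
  5   | green | jazz | chess | sushi | wagon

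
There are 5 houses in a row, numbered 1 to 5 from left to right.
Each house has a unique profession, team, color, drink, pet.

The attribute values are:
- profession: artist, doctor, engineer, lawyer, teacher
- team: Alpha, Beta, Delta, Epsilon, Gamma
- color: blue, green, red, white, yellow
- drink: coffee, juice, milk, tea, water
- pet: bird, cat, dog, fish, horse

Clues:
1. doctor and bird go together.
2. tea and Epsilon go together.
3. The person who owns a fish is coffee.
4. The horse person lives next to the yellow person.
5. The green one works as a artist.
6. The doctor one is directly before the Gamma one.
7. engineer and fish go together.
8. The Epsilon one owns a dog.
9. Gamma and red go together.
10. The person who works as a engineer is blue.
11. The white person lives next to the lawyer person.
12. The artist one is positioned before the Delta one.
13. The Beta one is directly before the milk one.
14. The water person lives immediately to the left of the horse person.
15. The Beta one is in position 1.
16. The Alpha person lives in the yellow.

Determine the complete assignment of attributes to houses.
Solution:

House | Profession | Team | Color | Drink | Pet
-----------------------------------------------
  1   | doctor | Beta | white | water | bird
  2   | lawyer | Gamma | red | milk | horse
  3   | teacher | Alpha | yellow | juice | cat
  4   | artist | Epsilon | green | tea | dog
  5   | engineer | Delta | blue | coffee | fish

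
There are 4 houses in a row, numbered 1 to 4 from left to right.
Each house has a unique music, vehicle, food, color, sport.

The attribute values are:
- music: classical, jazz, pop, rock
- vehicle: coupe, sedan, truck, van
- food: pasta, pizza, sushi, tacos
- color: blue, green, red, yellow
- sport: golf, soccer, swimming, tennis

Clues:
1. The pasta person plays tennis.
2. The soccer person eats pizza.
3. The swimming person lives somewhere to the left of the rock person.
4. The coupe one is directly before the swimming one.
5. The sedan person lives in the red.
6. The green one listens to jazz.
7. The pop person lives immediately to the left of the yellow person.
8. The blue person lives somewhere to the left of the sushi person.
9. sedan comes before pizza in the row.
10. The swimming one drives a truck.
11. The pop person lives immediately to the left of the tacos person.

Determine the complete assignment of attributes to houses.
Solution:

House | Music | Vehicle | Food | Color | Sport
----------------------------------------------
  1   | pop | coupe | pasta | blue | tennis
  2   | classical | truck | tacos | yellow | swimming
  3   | rock | sedan | sushi | red | golf
  4   | jazz | van | pizza | green | soccer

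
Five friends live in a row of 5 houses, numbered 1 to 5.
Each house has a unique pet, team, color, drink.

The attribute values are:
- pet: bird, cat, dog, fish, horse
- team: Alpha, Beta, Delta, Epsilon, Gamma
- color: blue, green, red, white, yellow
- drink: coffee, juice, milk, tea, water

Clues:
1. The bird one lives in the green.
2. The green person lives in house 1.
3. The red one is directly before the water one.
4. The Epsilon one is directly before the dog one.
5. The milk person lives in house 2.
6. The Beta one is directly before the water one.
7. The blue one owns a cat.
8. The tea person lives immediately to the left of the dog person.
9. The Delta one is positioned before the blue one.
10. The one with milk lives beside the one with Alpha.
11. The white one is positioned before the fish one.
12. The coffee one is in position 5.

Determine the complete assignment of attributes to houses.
Solution:

House | Pet | Team | Color | Drink
----------------------------------
  1   | bird | Epsilon | green | tea
  2   | dog | Beta | red | milk
  3   | horse | Alpha | white | water
  4   | fish | Delta | yellow | juice
  5   | cat | Gamma | blue | coffee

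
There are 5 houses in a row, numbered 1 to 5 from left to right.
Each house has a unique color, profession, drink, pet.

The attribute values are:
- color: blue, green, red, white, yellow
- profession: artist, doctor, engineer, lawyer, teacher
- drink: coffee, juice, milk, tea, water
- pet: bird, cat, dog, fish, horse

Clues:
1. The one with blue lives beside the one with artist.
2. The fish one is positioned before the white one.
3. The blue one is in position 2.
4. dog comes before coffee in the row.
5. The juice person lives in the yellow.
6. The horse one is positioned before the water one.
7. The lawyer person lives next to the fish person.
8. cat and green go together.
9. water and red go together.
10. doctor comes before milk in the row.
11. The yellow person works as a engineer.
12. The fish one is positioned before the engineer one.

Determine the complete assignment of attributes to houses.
Solution:

House | Color | Profession | Drink | Pet
----------------------------------------
  1   | green | doctor | tea | cat
  2   | blue | lawyer | milk | horse
  3   | red | artist | water | fish
  4   | yellow | engineer | juice | dog
  5   | white | teacher | coffee | bird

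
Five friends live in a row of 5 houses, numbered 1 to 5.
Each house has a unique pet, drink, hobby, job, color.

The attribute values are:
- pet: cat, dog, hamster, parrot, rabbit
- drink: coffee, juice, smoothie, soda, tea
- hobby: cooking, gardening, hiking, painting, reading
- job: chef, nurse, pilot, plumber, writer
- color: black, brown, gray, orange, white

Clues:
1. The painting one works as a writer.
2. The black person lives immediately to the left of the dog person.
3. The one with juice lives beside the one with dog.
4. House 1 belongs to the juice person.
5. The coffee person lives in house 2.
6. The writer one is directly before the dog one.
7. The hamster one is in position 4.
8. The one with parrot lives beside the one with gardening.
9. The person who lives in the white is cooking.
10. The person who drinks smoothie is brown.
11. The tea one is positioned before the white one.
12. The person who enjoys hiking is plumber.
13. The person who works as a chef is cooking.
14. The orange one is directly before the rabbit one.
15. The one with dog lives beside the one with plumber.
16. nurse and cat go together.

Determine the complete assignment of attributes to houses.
Solution:

House | Pet | Drink | Hobby | Job | Color
-----------------------------------------
  1   | parrot | juice | painting | writer | black
  2   | dog | coffee | gardening | pilot | orange
  3   | rabbit | tea | hiking | plumber | gray
  4   | hamster | soda | cooking | chef | white
  5   | cat | smoothie | reading | nurse | brown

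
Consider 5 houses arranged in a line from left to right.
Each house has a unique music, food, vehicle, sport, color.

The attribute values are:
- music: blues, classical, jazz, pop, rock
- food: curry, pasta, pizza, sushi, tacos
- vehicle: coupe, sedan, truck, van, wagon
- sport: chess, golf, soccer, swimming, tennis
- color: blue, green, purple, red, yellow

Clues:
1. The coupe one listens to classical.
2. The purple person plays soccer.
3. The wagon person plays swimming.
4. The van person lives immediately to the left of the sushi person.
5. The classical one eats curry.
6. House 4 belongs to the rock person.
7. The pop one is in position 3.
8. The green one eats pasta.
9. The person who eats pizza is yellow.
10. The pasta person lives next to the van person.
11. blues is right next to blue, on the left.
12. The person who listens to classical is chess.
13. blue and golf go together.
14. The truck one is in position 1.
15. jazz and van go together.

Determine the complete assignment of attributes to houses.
Solution:

House | Music | Food | Vehicle | Sport | Color
----------------------------------------------
  1   | blues | pasta | truck | tennis | green
  2   | jazz | tacos | van | golf | blue
  3   | pop | sushi | sedan | soccer | purple
  4   | rock | pizza | wagon | swimming | yellow
  5   | classical | curry | coupe | chess | red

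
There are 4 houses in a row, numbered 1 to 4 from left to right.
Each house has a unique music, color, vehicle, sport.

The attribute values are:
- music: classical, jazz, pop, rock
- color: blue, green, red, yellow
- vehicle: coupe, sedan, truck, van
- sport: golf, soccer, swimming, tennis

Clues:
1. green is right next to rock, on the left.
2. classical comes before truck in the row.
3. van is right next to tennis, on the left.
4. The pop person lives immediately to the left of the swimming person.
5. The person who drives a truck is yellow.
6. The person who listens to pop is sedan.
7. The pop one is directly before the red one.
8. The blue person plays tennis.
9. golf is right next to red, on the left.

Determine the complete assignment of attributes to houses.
Solution:

House | Music | Color | Vehicle | Sport
---------------------------------------
  1   | pop | green | sedan | golf
  2   | rock | red | van | swimming
  3   | classical | blue | coupe | tennis
  4   | jazz | yellow | truck | soccer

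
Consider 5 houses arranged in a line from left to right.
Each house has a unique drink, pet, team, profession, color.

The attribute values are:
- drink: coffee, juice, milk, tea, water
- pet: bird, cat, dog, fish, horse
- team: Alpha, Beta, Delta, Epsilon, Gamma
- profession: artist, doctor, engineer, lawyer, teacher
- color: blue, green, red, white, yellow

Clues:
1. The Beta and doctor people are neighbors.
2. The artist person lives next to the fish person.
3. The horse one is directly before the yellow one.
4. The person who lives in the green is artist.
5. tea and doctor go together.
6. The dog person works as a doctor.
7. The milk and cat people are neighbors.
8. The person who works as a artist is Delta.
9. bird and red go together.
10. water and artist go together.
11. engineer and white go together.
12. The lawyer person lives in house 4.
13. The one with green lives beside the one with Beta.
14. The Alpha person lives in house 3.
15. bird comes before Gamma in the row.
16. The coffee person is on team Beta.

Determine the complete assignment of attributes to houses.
Solution:

House | Drink | Pet | Team | Profession | Color
-----------------------------------------------
  1   | water | horse | Delta | artist | green
  2   | coffee | fish | Beta | teacher | yellow
  3   | tea | dog | Alpha | doctor | blue
  4   | milk | bird | Epsilon | lawyer | red
  5   | juice | cat | Gamma | engineer | white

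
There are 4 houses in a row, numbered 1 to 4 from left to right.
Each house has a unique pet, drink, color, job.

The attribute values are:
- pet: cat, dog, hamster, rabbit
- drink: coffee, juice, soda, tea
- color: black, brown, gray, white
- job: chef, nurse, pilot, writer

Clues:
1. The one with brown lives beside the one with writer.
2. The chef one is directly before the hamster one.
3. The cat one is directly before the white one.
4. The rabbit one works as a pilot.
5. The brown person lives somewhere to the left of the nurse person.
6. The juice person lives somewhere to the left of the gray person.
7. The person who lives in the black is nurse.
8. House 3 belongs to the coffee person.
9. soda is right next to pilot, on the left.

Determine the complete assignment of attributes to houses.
Solution:

House | Pet | Drink | Color | Job
---------------------------------
  1   | cat | juice | brown | chef
  2   | hamster | soda | white | writer
  3   | rabbit | coffee | gray | pilot
  4   | dog | tea | black | nurse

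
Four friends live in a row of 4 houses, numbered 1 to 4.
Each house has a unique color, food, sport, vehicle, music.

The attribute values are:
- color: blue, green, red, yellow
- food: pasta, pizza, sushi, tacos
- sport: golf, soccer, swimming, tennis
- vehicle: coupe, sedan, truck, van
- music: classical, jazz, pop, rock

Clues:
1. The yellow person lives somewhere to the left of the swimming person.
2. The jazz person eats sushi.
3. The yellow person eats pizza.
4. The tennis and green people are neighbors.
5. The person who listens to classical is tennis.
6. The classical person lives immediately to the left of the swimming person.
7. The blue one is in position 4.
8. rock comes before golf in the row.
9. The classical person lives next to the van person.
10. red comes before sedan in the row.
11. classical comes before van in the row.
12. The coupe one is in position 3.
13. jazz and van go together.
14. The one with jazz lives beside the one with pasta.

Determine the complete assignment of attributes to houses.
Solution:

House | Color | Food | Sport | Vehicle | Music
----------------------------------------------
  1   | yellow | pizza | tennis | truck | classical
  2   | green | sushi | swimming | van | jazz
  3   | red | pasta | soccer | coupe | rock
  4   | blue | tacos | golf | sedan | pop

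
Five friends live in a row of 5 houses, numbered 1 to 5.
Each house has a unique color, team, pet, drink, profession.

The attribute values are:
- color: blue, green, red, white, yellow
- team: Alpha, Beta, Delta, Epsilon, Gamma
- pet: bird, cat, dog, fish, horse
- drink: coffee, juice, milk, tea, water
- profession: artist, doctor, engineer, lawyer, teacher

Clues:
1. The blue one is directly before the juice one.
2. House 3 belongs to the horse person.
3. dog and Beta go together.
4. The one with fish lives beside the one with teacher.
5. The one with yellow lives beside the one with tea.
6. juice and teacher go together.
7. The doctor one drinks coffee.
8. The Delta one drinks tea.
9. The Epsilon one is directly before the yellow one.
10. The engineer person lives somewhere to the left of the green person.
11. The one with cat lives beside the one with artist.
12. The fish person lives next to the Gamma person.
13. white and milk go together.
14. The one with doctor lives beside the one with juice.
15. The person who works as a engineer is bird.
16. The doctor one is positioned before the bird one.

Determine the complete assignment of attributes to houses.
Solution:

House | Color | Team | Pet | Drink | Profession
-----------------------------------------------
  1   | blue | Epsilon | fish | coffee | doctor
  2   | yellow | Gamma | cat | juice | teacher
  3   | red | Delta | horse | tea | artist
  4   | white | Alpha | bird | milk | engineer
  5   | green | Beta | dog | water | lawyer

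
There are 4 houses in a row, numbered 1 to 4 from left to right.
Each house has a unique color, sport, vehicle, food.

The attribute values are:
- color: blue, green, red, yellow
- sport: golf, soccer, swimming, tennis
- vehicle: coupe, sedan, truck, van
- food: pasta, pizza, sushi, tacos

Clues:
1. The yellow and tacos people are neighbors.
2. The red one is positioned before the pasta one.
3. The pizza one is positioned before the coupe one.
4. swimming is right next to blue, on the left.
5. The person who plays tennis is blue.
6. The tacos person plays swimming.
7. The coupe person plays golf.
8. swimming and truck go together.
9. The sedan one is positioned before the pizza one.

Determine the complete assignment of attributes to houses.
Solution:

House | Color | Sport | Vehicle | Food
--------------------------------------
  1   | yellow | soccer | sedan | sushi
  2   | red | swimming | truck | tacos
  3   | blue | tennis | van | pizza
  4   | green | golf | coupe | pasta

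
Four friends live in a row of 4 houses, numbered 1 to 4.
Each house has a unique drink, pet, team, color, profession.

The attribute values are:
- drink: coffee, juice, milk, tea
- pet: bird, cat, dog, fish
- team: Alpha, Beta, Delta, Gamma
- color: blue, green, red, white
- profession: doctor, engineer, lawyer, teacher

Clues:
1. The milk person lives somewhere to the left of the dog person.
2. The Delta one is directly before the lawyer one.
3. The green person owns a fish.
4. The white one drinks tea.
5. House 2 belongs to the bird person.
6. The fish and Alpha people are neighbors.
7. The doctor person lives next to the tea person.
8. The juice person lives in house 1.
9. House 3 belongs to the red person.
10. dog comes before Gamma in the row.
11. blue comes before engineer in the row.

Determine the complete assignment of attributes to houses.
Solution:

House | Drink | Pet | Team | Color | Profession
-----------------------------------------------
  1   | juice | fish | Delta | green | teacher
  2   | milk | bird | Alpha | blue | lawyer
  3   | coffee | dog | Beta | red | doctor
  4   | tea | cat | Gamma | white | engineer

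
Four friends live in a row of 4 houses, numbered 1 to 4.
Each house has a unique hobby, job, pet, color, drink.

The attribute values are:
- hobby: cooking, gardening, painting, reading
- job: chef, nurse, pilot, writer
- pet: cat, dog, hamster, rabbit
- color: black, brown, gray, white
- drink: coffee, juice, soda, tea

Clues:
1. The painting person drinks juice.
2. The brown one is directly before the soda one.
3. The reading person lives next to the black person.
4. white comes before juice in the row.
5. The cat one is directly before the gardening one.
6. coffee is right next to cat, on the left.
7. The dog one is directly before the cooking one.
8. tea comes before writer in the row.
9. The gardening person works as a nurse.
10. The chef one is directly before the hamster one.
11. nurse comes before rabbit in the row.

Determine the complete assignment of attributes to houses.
Solution:

House | Hobby | Job | Pet | Color | Drink
-----------------------------------------
  1   | reading | pilot | dog | brown | coffee
  2   | cooking | chef | cat | black | soda
  3   | gardening | nurse | hamster | white | tea
  4   | painting | writer | rabbit | gray | juice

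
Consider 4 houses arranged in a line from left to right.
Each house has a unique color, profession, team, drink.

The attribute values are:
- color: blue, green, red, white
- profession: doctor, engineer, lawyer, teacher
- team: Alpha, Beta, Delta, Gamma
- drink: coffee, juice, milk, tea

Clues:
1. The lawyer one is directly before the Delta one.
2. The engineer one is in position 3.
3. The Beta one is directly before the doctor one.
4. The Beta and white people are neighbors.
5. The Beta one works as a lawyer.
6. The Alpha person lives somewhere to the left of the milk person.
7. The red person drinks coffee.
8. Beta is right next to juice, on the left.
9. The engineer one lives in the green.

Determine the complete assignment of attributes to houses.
Solution:

House | Color | Profession | Team | Drink
-----------------------------------------
  1   | red | lawyer | Beta | coffee
  2   | white | doctor | Delta | juice
  3   | green | engineer | Alpha | tea
  4   | blue | teacher | Gamma | milk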